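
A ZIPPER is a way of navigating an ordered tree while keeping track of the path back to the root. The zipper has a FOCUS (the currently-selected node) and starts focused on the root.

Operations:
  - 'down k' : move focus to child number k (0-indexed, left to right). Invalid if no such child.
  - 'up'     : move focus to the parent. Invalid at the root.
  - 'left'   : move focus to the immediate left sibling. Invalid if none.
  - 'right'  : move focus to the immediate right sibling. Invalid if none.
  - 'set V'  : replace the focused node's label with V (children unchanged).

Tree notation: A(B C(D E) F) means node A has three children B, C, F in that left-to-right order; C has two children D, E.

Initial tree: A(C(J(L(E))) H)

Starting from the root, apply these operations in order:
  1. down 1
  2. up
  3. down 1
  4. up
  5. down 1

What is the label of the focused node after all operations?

Answer: H

Derivation:
Step 1 (down 1): focus=H path=1 depth=1 children=[] left=['C'] right=[] parent=A
Step 2 (up): focus=A path=root depth=0 children=['C', 'H'] (at root)
Step 3 (down 1): focus=H path=1 depth=1 children=[] left=['C'] right=[] parent=A
Step 4 (up): focus=A path=root depth=0 children=['C', 'H'] (at root)
Step 5 (down 1): focus=H path=1 depth=1 children=[] left=['C'] right=[] parent=A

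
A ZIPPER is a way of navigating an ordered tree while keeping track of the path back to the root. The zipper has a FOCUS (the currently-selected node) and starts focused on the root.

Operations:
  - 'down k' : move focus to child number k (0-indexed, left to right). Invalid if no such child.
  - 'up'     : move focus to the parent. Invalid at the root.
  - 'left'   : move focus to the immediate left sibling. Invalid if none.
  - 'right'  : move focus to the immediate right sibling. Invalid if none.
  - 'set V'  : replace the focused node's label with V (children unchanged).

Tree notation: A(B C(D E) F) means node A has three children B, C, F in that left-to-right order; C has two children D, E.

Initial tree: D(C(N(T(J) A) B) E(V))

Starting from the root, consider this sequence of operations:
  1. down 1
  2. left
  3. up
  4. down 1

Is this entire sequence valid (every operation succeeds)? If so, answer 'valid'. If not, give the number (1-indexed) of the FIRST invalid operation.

Answer: valid

Derivation:
Step 1 (down 1): focus=E path=1 depth=1 children=['V'] left=['C'] right=[] parent=D
Step 2 (left): focus=C path=0 depth=1 children=['N', 'B'] left=[] right=['E'] parent=D
Step 3 (up): focus=D path=root depth=0 children=['C', 'E'] (at root)
Step 4 (down 1): focus=E path=1 depth=1 children=['V'] left=['C'] right=[] parent=D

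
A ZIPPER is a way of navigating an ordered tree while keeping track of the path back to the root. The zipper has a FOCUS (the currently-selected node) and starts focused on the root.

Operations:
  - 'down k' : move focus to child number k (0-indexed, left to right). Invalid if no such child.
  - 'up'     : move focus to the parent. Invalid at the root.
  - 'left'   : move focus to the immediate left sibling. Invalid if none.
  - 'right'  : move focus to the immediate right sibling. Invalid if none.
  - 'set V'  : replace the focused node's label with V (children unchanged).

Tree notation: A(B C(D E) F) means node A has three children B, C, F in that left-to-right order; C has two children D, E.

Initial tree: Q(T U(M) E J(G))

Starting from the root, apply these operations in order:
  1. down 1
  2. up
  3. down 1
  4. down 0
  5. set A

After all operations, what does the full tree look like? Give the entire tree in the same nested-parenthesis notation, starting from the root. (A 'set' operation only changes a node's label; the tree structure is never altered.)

Answer: Q(T U(A) E J(G))

Derivation:
Step 1 (down 1): focus=U path=1 depth=1 children=['M'] left=['T'] right=['E', 'J'] parent=Q
Step 2 (up): focus=Q path=root depth=0 children=['T', 'U', 'E', 'J'] (at root)
Step 3 (down 1): focus=U path=1 depth=1 children=['M'] left=['T'] right=['E', 'J'] parent=Q
Step 4 (down 0): focus=M path=1/0 depth=2 children=[] left=[] right=[] parent=U
Step 5 (set A): focus=A path=1/0 depth=2 children=[] left=[] right=[] parent=U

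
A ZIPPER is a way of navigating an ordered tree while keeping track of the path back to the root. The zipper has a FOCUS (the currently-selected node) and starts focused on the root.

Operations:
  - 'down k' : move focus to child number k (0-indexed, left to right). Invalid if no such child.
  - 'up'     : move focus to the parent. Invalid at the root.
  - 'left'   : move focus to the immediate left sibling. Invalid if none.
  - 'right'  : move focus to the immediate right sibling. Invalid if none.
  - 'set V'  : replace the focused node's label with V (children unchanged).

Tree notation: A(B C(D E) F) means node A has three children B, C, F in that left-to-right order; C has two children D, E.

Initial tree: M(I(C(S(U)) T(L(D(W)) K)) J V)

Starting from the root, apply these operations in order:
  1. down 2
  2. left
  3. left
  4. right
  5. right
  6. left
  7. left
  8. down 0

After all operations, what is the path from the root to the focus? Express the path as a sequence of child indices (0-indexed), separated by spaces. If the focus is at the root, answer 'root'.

Step 1 (down 2): focus=V path=2 depth=1 children=[] left=['I', 'J'] right=[] parent=M
Step 2 (left): focus=J path=1 depth=1 children=[] left=['I'] right=['V'] parent=M
Step 3 (left): focus=I path=0 depth=1 children=['C', 'T'] left=[] right=['J', 'V'] parent=M
Step 4 (right): focus=J path=1 depth=1 children=[] left=['I'] right=['V'] parent=M
Step 5 (right): focus=V path=2 depth=1 children=[] left=['I', 'J'] right=[] parent=M
Step 6 (left): focus=J path=1 depth=1 children=[] left=['I'] right=['V'] parent=M
Step 7 (left): focus=I path=0 depth=1 children=['C', 'T'] left=[] right=['J', 'V'] parent=M
Step 8 (down 0): focus=C path=0/0 depth=2 children=['S'] left=[] right=['T'] parent=I

Answer: 0 0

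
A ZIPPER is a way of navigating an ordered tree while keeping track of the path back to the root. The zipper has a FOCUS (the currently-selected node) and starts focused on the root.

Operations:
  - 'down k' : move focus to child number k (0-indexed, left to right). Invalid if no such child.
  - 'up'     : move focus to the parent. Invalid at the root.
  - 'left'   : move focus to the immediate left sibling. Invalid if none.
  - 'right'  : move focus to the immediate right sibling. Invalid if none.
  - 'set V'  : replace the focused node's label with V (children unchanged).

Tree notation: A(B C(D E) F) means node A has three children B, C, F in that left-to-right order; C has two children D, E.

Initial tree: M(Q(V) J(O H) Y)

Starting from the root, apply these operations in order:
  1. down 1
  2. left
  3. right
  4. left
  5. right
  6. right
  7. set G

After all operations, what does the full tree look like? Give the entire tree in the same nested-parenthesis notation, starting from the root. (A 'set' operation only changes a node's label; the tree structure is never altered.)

Step 1 (down 1): focus=J path=1 depth=1 children=['O', 'H'] left=['Q'] right=['Y'] parent=M
Step 2 (left): focus=Q path=0 depth=1 children=['V'] left=[] right=['J', 'Y'] parent=M
Step 3 (right): focus=J path=1 depth=1 children=['O', 'H'] left=['Q'] right=['Y'] parent=M
Step 4 (left): focus=Q path=0 depth=1 children=['V'] left=[] right=['J', 'Y'] parent=M
Step 5 (right): focus=J path=1 depth=1 children=['O', 'H'] left=['Q'] right=['Y'] parent=M
Step 6 (right): focus=Y path=2 depth=1 children=[] left=['Q', 'J'] right=[] parent=M
Step 7 (set G): focus=G path=2 depth=1 children=[] left=['Q', 'J'] right=[] parent=M

Answer: M(Q(V) J(O H) G)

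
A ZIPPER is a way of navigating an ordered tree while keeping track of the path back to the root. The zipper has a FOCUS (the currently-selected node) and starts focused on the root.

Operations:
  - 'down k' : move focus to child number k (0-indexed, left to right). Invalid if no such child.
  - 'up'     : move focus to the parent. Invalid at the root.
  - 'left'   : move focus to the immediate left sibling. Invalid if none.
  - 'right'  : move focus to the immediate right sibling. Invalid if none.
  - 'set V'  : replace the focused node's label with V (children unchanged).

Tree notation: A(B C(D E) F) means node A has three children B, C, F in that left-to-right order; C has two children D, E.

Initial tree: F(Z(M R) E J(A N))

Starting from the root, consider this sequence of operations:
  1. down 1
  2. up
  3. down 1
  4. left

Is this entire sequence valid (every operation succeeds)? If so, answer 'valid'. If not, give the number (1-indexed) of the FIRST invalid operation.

Step 1 (down 1): focus=E path=1 depth=1 children=[] left=['Z'] right=['J'] parent=F
Step 2 (up): focus=F path=root depth=0 children=['Z', 'E', 'J'] (at root)
Step 3 (down 1): focus=E path=1 depth=1 children=[] left=['Z'] right=['J'] parent=F
Step 4 (left): focus=Z path=0 depth=1 children=['M', 'R'] left=[] right=['E', 'J'] parent=F

Answer: valid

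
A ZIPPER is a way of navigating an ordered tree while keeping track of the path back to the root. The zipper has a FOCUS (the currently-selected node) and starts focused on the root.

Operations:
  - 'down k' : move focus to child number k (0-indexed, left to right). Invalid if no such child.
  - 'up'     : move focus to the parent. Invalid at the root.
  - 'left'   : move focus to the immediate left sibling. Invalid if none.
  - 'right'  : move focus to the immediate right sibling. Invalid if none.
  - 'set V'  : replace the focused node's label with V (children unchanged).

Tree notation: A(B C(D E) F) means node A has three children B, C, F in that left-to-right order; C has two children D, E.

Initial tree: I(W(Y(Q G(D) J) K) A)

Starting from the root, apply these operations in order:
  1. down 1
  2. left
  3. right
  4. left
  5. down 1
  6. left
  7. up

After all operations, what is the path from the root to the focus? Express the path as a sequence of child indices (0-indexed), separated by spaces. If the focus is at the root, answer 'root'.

Step 1 (down 1): focus=A path=1 depth=1 children=[] left=['W'] right=[] parent=I
Step 2 (left): focus=W path=0 depth=1 children=['Y', 'K'] left=[] right=['A'] parent=I
Step 3 (right): focus=A path=1 depth=1 children=[] left=['W'] right=[] parent=I
Step 4 (left): focus=W path=0 depth=1 children=['Y', 'K'] left=[] right=['A'] parent=I
Step 5 (down 1): focus=K path=0/1 depth=2 children=[] left=['Y'] right=[] parent=W
Step 6 (left): focus=Y path=0/0 depth=2 children=['Q', 'G', 'J'] left=[] right=['K'] parent=W
Step 7 (up): focus=W path=0 depth=1 children=['Y', 'K'] left=[] right=['A'] parent=I

Answer: 0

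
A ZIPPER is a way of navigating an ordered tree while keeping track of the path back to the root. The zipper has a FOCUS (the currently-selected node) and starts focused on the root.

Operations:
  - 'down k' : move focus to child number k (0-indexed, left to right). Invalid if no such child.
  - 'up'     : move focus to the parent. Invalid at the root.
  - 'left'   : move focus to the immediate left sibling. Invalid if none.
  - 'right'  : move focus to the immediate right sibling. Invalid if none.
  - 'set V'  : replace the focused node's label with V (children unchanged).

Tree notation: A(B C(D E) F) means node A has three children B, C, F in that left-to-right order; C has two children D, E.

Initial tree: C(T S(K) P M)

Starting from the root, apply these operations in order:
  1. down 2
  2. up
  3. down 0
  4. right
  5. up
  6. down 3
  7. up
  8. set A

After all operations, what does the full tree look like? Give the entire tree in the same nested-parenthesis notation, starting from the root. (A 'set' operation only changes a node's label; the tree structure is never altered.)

Answer: A(T S(K) P M)

Derivation:
Step 1 (down 2): focus=P path=2 depth=1 children=[] left=['T', 'S'] right=['M'] parent=C
Step 2 (up): focus=C path=root depth=0 children=['T', 'S', 'P', 'M'] (at root)
Step 3 (down 0): focus=T path=0 depth=1 children=[] left=[] right=['S', 'P', 'M'] parent=C
Step 4 (right): focus=S path=1 depth=1 children=['K'] left=['T'] right=['P', 'M'] parent=C
Step 5 (up): focus=C path=root depth=0 children=['T', 'S', 'P', 'M'] (at root)
Step 6 (down 3): focus=M path=3 depth=1 children=[] left=['T', 'S', 'P'] right=[] parent=C
Step 7 (up): focus=C path=root depth=0 children=['T', 'S', 'P', 'M'] (at root)
Step 8 (set A): focus=A path=root depth=0 children=['T', 'S', 'P', 'M'] (at root)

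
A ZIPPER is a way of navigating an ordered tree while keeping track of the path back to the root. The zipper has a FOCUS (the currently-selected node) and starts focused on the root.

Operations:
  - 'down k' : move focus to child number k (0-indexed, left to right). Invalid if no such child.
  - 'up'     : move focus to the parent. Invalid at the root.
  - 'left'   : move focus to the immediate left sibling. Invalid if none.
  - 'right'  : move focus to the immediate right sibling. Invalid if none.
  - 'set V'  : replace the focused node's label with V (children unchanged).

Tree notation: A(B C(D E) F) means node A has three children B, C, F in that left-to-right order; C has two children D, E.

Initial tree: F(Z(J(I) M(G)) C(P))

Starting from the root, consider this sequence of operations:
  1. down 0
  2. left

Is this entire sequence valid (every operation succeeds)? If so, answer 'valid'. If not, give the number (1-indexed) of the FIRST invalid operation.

Answer: 2

Derivation:
Step 1 (down 0): focus=Z path=0 depth=1 children=['J', 'M'] left=[] right=['C'] parent=F
Step 2 (left): INVALID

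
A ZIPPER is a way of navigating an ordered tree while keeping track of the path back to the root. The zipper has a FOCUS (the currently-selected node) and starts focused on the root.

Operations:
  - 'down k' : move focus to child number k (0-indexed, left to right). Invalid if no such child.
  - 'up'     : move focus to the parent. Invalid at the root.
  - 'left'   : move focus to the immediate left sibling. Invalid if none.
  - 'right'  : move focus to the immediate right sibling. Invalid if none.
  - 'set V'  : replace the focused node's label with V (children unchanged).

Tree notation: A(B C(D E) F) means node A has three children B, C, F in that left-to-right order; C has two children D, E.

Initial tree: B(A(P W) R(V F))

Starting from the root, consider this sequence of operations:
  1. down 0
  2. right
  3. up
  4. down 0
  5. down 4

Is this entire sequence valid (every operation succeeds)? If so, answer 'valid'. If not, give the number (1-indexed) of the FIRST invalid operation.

Step 1 (down 0): focus=A path=0 depth=1 children=['P', 'W'] left=[] right=['R'] parent=B
Step 2 (right): focus=R path=1 depth=1 children=['V', 'F'] left=['A'] right=[] parent=B
Step 3 (up): focus=B path=root depth=0 children=['A', 'R'] (at root)
Step 4 (down 0): focus=A path=0 depth=1 children=['P', 'W'] left=[] right=['R'] parent=B
Step 5 (down 4): INVALID

Answer: 5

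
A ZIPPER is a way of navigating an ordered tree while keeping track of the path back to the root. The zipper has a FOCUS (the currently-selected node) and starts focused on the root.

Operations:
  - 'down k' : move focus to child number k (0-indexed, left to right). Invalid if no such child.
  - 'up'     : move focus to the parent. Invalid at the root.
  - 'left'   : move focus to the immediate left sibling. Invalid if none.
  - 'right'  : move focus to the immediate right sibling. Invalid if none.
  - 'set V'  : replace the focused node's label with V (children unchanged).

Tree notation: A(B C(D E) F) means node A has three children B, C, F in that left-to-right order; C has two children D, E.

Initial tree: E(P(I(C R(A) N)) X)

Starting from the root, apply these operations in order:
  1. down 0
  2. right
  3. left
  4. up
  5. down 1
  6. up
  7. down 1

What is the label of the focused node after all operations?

Answer: X

Derivation:
Step 1 (down 0): focus=P path=0 depth=1 children=['I'] left=[] right=['X'] parent=E
Step 2 (right): focus=X path=1 depth=1 children=[] left=['P'] right=[] parent=E
Step 3 (left): focus=P path=0 depth=1 children=['I'] left=[] right=['X'] parent=E
Step 4 (up): focus=E path=root depth=0 children=['P', 'X'] (at root)
Step 5 (down 1): focus=X path=1 depth=1 children=[] left=['P'] right=[] parent=E
Step 6 (up): focus=E path=root depth=0 children=['P', 'X'] (at root)
Step 7 (down 1): focus=X path=1 depth=1 children=[] left=['P'] right=[] parent=E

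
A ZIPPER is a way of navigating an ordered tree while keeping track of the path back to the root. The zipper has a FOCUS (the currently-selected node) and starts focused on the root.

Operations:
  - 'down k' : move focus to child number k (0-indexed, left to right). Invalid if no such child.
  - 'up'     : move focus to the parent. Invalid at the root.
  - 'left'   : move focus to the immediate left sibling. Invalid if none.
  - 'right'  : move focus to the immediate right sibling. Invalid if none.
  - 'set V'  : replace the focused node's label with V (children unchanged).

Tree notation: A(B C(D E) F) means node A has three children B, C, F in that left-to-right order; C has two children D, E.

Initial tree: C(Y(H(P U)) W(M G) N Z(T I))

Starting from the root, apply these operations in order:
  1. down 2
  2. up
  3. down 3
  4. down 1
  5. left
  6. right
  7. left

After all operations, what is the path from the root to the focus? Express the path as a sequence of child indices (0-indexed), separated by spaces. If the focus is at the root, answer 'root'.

Answer: 3 0

Derivation:
Step 1 (down 2): focus=N path=2 depth=1 children=[] left=['Y', 'W'] right=['Z'] parent=C
Step 2 (up): focus=C path=root depth=0 children=['Y', 'W', 'N', 'Z'] (at root)
Step 3 (down 3): focus=Z path=3 depth=1 children=['T', 'I'] left=['Y', 'W', 'N'] right=[] parent=C
Step 4 (down 1): focus=I path=3/1 depth=2 children=[] left=['T'] right=[] parent=Z
Step 5 (left): focus=T path=3/0 depth=2 children=[] left=[] right=['I'] parent=Z
Step 6 (right): focus=I path=3/1 depth=2 children=[] left=['T'] right=[] parent=Z
Step 7 (left): focus=T path=3/0 depth=2 children=[] left=[] right=['I'] parent=Z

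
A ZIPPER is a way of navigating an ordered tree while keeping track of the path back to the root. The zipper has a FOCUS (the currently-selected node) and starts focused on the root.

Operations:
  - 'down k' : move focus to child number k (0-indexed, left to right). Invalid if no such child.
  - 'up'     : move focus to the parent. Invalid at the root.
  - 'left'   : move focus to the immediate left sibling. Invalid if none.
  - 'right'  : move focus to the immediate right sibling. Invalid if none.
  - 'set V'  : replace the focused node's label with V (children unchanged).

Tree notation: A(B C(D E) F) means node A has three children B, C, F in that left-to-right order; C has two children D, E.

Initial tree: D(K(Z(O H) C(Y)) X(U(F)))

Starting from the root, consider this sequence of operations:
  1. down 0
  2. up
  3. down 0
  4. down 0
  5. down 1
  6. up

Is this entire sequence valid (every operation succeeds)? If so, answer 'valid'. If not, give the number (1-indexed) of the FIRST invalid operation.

Step 1 (down 0): focus=K path=0 depth=1 children=['Z', 'C'] left=[] right=['X'] parent=D
Step 2 (up): focus=D path=root depth=0 children=['K', 'X'] (at root)
Step 3 (down 0): focus=K path=0 depth=1 children=['Z', 'C'] left=[] right=['X'] parent=D
Step 4 (down 0): focus=Z path=0/0 depth=2 children=['O', 'H'] left=[] right=['C'] parent=K
Step 5 (down 1): focus=H path=0/0/1 depth=3 children=[] left=['O'] right=[] parent=Z
Step 6 (up): focus=Z path=0/0 depth=2 children=['O', 'H'] left=[] right=['C'] parent=K

Answer: valid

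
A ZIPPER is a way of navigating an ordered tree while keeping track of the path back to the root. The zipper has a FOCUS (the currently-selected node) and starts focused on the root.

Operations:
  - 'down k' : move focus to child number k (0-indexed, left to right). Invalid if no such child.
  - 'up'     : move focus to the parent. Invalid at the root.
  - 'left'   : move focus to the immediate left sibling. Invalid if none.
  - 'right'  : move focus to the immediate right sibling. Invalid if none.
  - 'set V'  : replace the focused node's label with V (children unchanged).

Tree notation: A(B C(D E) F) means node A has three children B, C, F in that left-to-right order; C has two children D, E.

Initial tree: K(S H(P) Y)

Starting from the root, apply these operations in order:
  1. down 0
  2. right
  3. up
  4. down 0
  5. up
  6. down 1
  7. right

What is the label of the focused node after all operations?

Answer: Y

Derivation:
Step 1 (down 0): focus=S path=0 depth=1 children=[] left=[] right=['H', 'Y'] parent=K
Step 2 (right): focus=H path=1 depth=1 children=['P'] left=['S'] right=['Y'] parent=K
Step 3 (up): focus=K path=root depth=0 children=['S', 'H', 'Y'] (at root)
Step 4 (down 0): focus=S path=0 depth=1 children=[] left=[] right=['H', 'Y'] parent=K
Step 5 (up): focus=K path=root depth=0 children=['S', 'H', 'Y'] (at root)
Step 6 (down 1): focus=H path=1 depth=1 children=['P'] left=['S'] right=['Y'] parent=K
Step 7 (right): focus=Y path=2 depth=1 children=[] left=['S', 'H'] right=[] parent=K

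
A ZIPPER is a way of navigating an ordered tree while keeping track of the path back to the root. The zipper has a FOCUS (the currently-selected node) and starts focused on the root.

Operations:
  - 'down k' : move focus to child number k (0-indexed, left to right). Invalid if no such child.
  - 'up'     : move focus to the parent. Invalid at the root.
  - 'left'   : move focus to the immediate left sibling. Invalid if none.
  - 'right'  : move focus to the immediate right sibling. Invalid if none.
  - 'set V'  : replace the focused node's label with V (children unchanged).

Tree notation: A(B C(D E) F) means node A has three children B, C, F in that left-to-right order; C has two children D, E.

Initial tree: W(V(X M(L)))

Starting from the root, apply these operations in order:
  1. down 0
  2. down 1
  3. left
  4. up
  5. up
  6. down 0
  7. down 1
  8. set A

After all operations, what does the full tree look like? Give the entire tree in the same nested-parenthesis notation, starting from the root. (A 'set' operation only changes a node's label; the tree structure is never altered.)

Step 1 (down 0): focus=V path=0 depth=1 children=['X', 'M'] left=[] right=[] parent=W
Step 2 (down 1): focus=M path=0/1 depth=2 children=['L'] left=['X'] right=[] parent=V
Step 3 (left): focus=X path=0/0 depth=2 children=[] left=[] right=['M'] parent=V
Step 4 (up): focus=V path=0 depth=1 children=['X', 'M'] left=[] right=[] parent=W
Step 5 (up): focus=W path=root depth=0 children=['V'] (at root)
Step 6 (down 0): focus=V path=0 depth=1 children=['X', 'M'] left=[] right=[] parent=W
Step 7 (down 1): focus=M path=0/1 depth=2 children=['L'] left=['X'] right=[] parent=V
Step 8 (set A): focus=A path=0/1 depth=2 children=['L'] left=['X'] right=[] parent=V

Answer: W(V(X A(L)))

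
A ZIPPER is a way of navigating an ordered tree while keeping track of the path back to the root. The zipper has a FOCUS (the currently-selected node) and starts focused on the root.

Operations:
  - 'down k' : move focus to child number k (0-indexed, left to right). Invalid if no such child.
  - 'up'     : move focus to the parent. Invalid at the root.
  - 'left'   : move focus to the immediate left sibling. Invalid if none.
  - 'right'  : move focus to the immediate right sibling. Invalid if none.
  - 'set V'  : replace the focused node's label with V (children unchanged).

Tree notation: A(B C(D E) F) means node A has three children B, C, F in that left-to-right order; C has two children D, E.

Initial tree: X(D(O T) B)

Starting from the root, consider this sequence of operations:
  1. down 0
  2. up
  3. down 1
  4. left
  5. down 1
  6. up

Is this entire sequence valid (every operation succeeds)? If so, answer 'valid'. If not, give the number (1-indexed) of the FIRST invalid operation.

Answer: valid

Derivation:
Step 1 (down 0): focus=D path=0 depth=1 children=['O', 'T'] left=[] right=['B'] parent=X
Step 2 (up): focus=X path=root depth=0 children=['D', 'B'] (at root)
Step 3 (down 1): focus=B path=1 depth=1 children=[] left=['D'] right=[] parent=X
Step 4 (left): focus=D path=0 depth=1 children=['O', 'T'] left=[] right=['B'] parent=X
Step 5 (down 1): focus=T path=0/1 depth=2 children=[] left=['O'] right=[] parent=D
Step 6 (up): focus=D path=0 depth=1 children=['O', 'T'] left=[] right=['B'] parent=X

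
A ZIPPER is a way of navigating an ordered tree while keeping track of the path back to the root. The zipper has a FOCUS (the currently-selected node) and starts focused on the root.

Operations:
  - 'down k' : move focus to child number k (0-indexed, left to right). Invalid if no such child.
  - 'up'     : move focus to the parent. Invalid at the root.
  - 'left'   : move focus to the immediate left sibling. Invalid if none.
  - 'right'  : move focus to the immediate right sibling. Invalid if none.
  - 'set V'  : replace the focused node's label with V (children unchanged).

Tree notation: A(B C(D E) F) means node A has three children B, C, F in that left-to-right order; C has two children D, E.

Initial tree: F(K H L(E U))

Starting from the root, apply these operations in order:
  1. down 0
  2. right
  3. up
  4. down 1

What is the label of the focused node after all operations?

Answer: H

Derivation:
Step 1 (down 0): focus=K path=0 depth=1 children=[] left=[] right=['H', 'L'] parent=F
Step 2 (right): focus=H path=1 depth=1 children=[] left=['K'] right=['L'] parent=F
Step 3 (up): focus=F path=root depth=0 children=['K', 'H', 'L'] (at root)
Step 4 (down 1): focus=H path=1 depth=1 children=[] left=['K'] right=['L'] parent=F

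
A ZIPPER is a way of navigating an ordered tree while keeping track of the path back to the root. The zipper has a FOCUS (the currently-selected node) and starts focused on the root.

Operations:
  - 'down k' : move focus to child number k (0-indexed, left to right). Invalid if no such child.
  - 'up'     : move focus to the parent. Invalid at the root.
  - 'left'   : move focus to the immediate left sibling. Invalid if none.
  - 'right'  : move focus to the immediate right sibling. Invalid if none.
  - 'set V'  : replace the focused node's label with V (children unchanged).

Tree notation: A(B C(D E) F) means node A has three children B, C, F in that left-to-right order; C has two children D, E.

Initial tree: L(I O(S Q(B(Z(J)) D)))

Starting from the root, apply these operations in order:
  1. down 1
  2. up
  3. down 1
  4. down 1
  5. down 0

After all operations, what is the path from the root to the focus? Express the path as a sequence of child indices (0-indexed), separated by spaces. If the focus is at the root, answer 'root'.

Step 1 (down 1): focus=O path=1 depth=1 children=['S', 'Q'] left=['I'] right=[] parent=L
Step 2 (up): focus=L path=root depth=0 children=['I', 'O'] (at root)
Step 3 (down 1): focus=O path=1 depth=1 children=['S', 'Q'] left=['I'] right=[] parent=L
Step 4 (down 1): focus=Q path=1/1 depth=2 children=['B', 'D'] left=['S'] right=[] parent=O
Step 5 (down 0): focus=B path=1/1/0 depth=3 children=['Z'] left=[] right=['D'] parent=Q

Answer: 1 1 0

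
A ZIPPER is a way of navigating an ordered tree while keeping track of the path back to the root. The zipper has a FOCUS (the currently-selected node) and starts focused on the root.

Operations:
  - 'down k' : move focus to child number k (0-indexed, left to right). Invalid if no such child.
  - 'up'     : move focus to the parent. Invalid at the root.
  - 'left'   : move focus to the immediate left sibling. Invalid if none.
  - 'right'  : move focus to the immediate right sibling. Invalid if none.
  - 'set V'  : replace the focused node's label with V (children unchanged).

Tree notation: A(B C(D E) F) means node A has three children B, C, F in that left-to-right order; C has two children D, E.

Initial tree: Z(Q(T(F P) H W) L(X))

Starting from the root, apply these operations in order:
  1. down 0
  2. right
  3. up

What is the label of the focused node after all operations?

Step 1 (down 0): focus=Q path=0 depth=1 children=['T', 'H', 'W'] left=[] right=['L'] parent=Z
Step 2 (right): focus=L path=1 depth=1 children=['X'] left=['Q'] right=[] parent=Z
Step 3 (up): focus=Z path=root depth=0 children=['Q', 'L'] (at root)

Answer: Z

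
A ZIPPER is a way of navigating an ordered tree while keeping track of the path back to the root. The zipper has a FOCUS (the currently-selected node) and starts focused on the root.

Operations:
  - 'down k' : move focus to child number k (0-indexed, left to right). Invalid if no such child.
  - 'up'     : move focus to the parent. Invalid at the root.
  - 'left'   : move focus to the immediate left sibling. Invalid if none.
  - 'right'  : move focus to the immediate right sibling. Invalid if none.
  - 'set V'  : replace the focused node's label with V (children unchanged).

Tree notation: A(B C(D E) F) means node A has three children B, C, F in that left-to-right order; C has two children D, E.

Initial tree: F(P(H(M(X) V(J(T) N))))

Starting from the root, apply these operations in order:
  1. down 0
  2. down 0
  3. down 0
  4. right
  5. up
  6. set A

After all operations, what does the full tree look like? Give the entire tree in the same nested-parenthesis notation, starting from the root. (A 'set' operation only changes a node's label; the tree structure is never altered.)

Step 1 (down 0): focus=P path=0 depth=1 children=['H'] left=[] right=[] parent=F
Step 2 (down 0): focus=H path=0/0 depth=2 children=['M', 'V'] left=[] right=[] parent=P
Step 3 (down 0): focus=M path=0/0/0 depth=3 children=['X'] left=[] right=['V'] parent=H
Step 4 (right): focus=V path=0/0/1 depth=3 children=['J', 'N'] left=['M'] right=[] parent=H
Step 5 (up): focus=H path=0/0 depth=2 children=['M', 'V'] left=[] right=[] parent=P
Step 6 (set A): focus=A path=0/0 depth=2 children=['M', 'V'] left=[] right=[] parent=P

Answer: F(P(A(M(X) V(J(T) N))))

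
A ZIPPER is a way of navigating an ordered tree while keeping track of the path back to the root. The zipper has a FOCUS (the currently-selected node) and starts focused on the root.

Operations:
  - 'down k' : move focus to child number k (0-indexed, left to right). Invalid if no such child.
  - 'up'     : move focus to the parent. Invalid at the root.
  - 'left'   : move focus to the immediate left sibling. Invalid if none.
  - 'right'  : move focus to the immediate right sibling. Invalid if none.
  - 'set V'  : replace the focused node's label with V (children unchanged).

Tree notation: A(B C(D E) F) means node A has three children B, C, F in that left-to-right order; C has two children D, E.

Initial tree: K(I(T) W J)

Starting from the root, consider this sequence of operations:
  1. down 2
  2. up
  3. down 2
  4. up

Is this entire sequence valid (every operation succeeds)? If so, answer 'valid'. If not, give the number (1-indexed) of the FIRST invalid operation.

Step 1 (down 2): focus=J path=2 depth=1 children=[] left=['I', 'W'] right=[] parent=K
Step 2 (up): focus=K path=root depth=0 children=['I', 'W', 'J'] (at root)
Step 3 (down 2): focus=J path=2 depth=1 children=[] left=['I', 'W'] right=[] parent=K
Step 4 (up): focus=K path=root depth=0 children=['I', 'W', 'J'] (at root)

Answer: valid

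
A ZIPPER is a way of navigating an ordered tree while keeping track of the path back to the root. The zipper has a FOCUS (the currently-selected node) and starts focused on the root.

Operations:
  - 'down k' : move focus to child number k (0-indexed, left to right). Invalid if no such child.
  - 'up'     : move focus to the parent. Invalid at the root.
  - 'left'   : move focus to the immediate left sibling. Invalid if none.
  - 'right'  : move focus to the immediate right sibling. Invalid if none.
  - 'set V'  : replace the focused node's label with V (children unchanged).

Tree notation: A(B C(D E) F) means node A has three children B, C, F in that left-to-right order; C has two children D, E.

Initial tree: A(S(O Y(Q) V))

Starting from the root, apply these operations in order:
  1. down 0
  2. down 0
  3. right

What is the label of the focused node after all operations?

Answer: Y

Derivation:
Step 1 (down 0): focus=S path=0 depth=1 children=['O', 'Y', 'V'] left=[] right=[] parent=A
Step 2 (down 0): focus=O path=0/0 depth=2 children=[] left=[] right=['Y', 'V'] parent=S
Step 3 (right): focus=Y path=0/1 depth=2 children=['Q'] left=['O'] right=['V'] parent=S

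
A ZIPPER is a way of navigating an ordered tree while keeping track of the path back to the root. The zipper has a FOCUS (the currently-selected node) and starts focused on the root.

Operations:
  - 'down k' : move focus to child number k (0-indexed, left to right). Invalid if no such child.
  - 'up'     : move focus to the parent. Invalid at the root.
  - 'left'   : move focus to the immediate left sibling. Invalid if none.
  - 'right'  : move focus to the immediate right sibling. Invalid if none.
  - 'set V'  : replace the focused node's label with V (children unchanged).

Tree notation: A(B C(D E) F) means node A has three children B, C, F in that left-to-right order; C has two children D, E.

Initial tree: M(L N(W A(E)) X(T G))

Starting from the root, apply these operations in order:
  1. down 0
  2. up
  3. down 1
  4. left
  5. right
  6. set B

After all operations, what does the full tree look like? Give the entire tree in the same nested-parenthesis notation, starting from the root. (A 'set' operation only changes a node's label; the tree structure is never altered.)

Answer: M(L B(W A(E)) X(T G))

Derivation:
Step 1 (down 0): focus=L path=0 depth=1 children=[] left=[] right=['N', 'X'] parent=M
Step 2 (up): focus=M path=root depth=0 children=['L', 'N', 'X'] (at root)
Step 3 (down 1): focus=N path=1 depth=1 children=['W', 'A'] left=['L'] right=['X'] parent=M
Step 4 (left): focus=L path=0 depth=1 children=[] left=[] right=['N', 'X'] parent=M
Step 5 (right): focus=N path=1 depth=1 children=['W', 'A'] left=['L'] right=['X'] parent=M
Step 6 (set B): focus=B path=1 depth=1 children=['W', 'A'] left=['L'] right=['X'] parent=M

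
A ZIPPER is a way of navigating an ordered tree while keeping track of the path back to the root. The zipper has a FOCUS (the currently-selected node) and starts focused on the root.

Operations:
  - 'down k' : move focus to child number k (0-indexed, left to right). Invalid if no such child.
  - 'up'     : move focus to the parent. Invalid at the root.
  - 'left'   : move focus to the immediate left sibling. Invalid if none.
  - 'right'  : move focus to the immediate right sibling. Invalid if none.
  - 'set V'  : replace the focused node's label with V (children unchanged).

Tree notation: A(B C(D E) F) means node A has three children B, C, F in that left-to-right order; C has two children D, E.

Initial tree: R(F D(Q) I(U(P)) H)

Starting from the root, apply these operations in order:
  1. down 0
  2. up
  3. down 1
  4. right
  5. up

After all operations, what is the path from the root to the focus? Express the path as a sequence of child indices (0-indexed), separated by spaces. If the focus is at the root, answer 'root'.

Step 1 (down 0): focus=F path=0 depth=1 children=[] left=[] right=['D', 'I', 'H'] parent=R
Step 2 (up): focus=R path=root depth=0 children=['F', 'D', 'I', 'H'] (at root)
Step 3 (down 1): focus=D path=1 depth=1 children=['Q'] left=['F'] right=['I', 'H'] parent=R
Step 4 (right): focus=I path=2 depth=1 children=['U'] left=['F', 'D'] right=['H'] parent=R
Step 5 (up): focus=R path=root depth=0 children=['F', 'D', 'I', 'H'] (at root)

Answer: root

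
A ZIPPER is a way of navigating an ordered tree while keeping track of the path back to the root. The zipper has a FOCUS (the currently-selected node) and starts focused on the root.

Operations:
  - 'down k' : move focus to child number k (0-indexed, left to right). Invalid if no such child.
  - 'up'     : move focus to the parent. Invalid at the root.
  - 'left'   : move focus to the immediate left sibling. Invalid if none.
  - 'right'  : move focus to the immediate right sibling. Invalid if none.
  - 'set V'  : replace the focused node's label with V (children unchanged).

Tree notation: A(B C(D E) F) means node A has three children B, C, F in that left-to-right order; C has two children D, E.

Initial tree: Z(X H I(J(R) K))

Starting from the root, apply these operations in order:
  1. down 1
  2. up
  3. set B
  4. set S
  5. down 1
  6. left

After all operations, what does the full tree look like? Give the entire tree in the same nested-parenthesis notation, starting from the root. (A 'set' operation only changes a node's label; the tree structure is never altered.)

Step 1 (down 1): focus=H path=1 depth=1 children=[] left=['X'] right=['I'] parent=Z
Step 2 (up): focus=Z path=root depth=0 children=['X', 'H', 'I'] (at root)
Step 3 (set B): focus=B path=root depth=0 children=['X', 'H', 'I'] (at root)
Step 4 (set S): focus=S path=root depth=0 children=['X', 'H', 'I'] (at root)
Step 5 (down 1): focus=H path=1 depth=1 children=[] left=['X'] right=['I'] parent=S
Step 6 (left): focus=X path=0 depth=1 children=[] left=[] right=['H', 'I'] parent=S

Answer: S(X H I(J(R) K))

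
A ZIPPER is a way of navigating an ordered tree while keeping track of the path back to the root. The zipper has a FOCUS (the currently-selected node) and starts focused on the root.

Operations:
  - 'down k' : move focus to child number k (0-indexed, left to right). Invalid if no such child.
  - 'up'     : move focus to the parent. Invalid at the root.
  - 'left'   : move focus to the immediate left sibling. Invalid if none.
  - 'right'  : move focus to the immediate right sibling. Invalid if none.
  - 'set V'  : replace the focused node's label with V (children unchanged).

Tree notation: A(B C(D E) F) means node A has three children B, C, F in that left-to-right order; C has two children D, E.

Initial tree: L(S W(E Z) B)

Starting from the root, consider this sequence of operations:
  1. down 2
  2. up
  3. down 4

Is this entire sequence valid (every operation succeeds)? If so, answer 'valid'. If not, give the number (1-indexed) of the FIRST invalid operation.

Step 1 (down 2): focus=B path=2 depth=1 children=[] left=['S', 'W'] right=[] parent=L
Step 2 (up): focus=L path=root depth=0 children=['S', 'W', 'B'] (at root)
Step 3 (down 4): INVALID

Answer: 3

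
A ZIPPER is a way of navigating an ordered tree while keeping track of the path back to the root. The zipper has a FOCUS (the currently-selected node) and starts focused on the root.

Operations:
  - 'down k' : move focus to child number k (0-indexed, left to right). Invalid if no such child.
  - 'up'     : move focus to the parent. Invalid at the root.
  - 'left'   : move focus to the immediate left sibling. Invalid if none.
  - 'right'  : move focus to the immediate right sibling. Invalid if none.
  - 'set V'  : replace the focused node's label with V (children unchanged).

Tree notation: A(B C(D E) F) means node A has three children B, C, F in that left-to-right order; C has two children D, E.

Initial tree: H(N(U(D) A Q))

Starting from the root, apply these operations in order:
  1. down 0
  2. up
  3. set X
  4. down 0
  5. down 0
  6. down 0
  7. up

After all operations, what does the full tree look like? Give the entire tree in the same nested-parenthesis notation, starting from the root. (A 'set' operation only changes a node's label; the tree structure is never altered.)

Step 1 (down 0): focus=N path=0 depth=1 children=['U', 'A', 'Q'] left=[] right=[] parent=H
Step 2 (up): focus=H path=root depth=0 children=['N'] (at root)
Step 3 (set X): focus=X path=root depth=0 children=['N'] (at root)
Step 4 (down 0): focus=N path=0 depth=1 children=['U', 'A', 'Q'] left=[] right=[] parent=X
Step 5 (down 0): focus=U path=0/0 depth=2 children=['D'] left=[] right=['A', 'Q'] parent=N
Step 6 (down 0): focus=D path=0/0/0 depth=3 children=[] left=[] right=[] parent=U
Step 7 (up): focus=U path=0/0 depth=2 children=['D'] left=[] right=['A', 'Q'] parent=N

Answer: X(N(U(D) A Q))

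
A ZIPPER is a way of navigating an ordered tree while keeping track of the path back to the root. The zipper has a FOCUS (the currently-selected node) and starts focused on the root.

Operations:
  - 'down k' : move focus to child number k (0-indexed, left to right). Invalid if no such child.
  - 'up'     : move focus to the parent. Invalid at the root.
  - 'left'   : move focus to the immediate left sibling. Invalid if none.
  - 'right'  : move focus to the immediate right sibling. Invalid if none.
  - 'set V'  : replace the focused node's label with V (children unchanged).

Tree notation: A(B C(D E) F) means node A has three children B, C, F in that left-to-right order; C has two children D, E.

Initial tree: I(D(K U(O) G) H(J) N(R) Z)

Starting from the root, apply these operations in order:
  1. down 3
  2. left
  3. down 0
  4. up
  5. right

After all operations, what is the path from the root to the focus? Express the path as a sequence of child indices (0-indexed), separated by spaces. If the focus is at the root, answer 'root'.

Step 1 (down 3): focus=Z path=3 depth=1 children=[] left=['D', 'H', 'N'] right=[] parent=I
Step 2 (left): focus=N path=2 depth=1 children=['R'] left=['D', 'H'] right=['Z'] parent=I
Step 3 (down 0): focus=R path=2/0 depth=2 children=[] left=[] right=[] parent=N
Step 4 (up): focus=N path=2 depth=1 children=['R'] left=['D', 'H'] right=['Z'] parent=I
Step 5 (right): focus=Z path=3 depth=1 children=[] left=['D', 'H', 'N'] right=[] parent=I

Answer: 3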